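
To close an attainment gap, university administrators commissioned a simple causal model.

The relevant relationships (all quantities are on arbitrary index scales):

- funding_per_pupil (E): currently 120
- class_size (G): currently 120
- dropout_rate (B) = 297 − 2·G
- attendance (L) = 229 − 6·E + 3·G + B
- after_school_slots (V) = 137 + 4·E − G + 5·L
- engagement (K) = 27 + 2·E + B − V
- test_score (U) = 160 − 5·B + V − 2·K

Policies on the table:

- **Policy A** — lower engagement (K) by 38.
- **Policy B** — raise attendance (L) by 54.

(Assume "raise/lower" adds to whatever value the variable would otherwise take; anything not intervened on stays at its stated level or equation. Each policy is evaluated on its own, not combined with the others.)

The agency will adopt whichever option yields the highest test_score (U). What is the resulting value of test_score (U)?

418

Policy A (K − 38):
  E = 120
  G = 120
  B = 297 − 2·120 = 57
  L = 229 − 6·120 + 3·120 + 57 = -74
  V = 137 + 4·120 − 120 + 5·(-74) = 127
  K = 27 + 2·120 + 57 − 127 (−38 from intervention) = 159
  U = 160 − 5·57 + 127 − 2·159 = -316
Policy B (L + 54):
  E = 120
  G = 120
  B = 297 − 2·120 = 57
  L = 229 − 6·120 + 3·120 + 57 (+54 from intervention) = -20
  V = 137 + 4·120 − 120 + 5·(-20) = 397
  K = 27 + 2·120 + 57 − 397 = -73
  U = 160 − 5·57 + 397 − 2·(-73) = 418
Comparing — Policy A: U=-316, Policy B: U=418. Highest is 418 (Policy B).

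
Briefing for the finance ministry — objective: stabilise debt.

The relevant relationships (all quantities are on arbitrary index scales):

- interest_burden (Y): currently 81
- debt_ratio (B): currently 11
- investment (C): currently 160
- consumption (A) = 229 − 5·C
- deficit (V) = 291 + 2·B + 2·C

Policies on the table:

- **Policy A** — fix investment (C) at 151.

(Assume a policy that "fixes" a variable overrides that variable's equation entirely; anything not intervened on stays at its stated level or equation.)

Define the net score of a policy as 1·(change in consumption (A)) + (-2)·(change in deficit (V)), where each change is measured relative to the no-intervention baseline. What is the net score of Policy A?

81

Baseline:
  B = 11
  C = 160
  A = 229 − 5·160 = -571
  V = 291 + 2·11 + 2·160 = 633
Policy A (C := 151):
  B = 11
  C = 151
  A = 229 − 5·151 = -526
  V = 291 + 2·11 + 2·151 = 615
ΔA = -526 − (-571) = 45; ΔV = 615 − 633 = -18
Score = 1·45 + (-2)·(-18) = 81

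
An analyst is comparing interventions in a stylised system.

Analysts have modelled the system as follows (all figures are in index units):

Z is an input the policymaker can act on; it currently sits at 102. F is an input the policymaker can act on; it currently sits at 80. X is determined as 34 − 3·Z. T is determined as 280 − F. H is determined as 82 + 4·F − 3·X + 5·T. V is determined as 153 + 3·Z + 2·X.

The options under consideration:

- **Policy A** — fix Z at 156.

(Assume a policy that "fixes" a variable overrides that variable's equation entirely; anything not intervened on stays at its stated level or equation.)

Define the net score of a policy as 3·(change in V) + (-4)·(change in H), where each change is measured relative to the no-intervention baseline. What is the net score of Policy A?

Baseline:
  Z = 102
  F = 80
  X = 34 − 3·102 = -272
  T = 280 − 80 = 200
  H = 82 + 4·80 − 3·(-272) + 5·200 = 2218
  V = 153 + 3·102 + 2·(-272) = -85
Policy A (Z := 156):
  Z = 156
  F = 80
  X = 34 − 3·156 = -434
  T = 280 − 80 = 200
  H = 82 + 4·80 − 3·(-434) + 5·200 = 2704
  V = 153 + 3·156 + 2·(-434) = -247
ΔV = -247 − (-85) = -162; ΔH = 2704 − 2218 = 486
Score = 3·(-162) + (-4)·486 = -2430

-2430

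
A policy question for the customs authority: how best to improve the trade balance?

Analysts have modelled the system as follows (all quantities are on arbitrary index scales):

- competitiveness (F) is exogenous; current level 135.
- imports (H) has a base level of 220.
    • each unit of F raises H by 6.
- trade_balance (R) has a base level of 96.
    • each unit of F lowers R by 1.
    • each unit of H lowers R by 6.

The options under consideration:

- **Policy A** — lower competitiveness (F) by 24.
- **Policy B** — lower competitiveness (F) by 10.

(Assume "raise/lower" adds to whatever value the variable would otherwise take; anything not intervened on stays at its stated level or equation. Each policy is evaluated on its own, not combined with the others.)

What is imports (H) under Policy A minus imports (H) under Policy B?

-84

Policy A (F − 24):
  F = 135 − 24 = 111
  H = 220 + 6·111 = 886
Policy B (F − 10):
  F = 135 − 10 = 125
  H = 220 + 6·125 = 970
H: 886 − 970 = -84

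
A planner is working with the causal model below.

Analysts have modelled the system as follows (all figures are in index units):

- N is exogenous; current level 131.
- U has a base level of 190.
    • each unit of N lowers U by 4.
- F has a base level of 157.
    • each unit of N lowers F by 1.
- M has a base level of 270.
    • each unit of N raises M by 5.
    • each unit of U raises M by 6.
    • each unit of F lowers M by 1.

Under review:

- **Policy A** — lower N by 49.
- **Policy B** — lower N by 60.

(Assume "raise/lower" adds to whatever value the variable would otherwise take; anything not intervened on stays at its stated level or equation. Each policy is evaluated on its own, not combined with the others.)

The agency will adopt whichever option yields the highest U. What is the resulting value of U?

Policy A (N − 49):
  N = 131 − 49 = 82
  U = 190 − 4·82 = -138
Policy B (N − 60):
  N = 131 − 60 = 71
  U = 190 − 4·71 = -94
Comparing — Policy A: U=-138, Policy B: U=-94. Highest is -94 (Policy B).

-94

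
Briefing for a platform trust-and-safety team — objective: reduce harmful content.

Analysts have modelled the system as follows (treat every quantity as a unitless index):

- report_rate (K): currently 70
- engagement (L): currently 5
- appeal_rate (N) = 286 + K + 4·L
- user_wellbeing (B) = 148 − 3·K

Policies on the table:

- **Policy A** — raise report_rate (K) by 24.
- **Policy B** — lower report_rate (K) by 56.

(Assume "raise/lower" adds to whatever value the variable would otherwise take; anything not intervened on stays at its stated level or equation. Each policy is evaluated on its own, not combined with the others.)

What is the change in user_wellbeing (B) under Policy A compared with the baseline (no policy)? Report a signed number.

Baseline:
  K = 70
  B = 148 − 3·70 = -62
Policy A (K + 24):
  K = 70 + 24 = 94
  B = 148 − 3·94 = -134
Change in B: -134 − (-62) = -72

-72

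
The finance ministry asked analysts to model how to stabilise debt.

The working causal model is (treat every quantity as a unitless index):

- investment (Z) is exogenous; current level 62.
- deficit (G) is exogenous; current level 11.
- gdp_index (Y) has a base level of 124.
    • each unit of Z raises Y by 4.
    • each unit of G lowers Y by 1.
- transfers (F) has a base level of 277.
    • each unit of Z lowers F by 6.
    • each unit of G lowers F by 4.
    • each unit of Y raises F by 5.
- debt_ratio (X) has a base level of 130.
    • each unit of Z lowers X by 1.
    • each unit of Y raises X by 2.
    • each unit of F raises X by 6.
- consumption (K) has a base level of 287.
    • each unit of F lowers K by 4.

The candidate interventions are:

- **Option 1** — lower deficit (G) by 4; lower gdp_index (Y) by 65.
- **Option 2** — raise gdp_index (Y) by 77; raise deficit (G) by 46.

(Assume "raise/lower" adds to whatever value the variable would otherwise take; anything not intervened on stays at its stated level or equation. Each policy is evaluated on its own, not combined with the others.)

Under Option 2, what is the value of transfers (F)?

1637

Option 2 (Y + 77, G + 46):
  Z = 62
  G = 11 + 46 = 57
  Y = 124 + 4·62 − 57 (+77 from intervention) = 392
  F = 277 − 6·62 − 4·57 + 5·392 = 1637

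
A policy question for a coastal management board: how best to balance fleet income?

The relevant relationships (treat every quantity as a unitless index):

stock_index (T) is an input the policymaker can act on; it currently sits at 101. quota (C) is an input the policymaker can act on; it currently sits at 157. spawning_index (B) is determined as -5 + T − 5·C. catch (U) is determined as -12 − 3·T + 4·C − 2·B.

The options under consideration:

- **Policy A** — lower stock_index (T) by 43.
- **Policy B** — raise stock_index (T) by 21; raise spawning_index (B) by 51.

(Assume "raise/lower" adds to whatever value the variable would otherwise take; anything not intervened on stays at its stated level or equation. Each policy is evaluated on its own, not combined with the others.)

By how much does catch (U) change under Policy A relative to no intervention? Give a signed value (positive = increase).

215

Baseline:
  T = 101
  C = 157
  B = -5 + 101 − 5·157 = -689
  U = -12 − 3·101 + 4·157 − 2·(-689) = 1691
Policy A (T − 43):
  T = 101 − 43 = 58
  C = 157
  B = -5 + 58 − 5·157 = -732
  U = -12 − 3·58 + 4·157 − 2·(-732) = 1906
Change in U: 1906 − 1691 = 215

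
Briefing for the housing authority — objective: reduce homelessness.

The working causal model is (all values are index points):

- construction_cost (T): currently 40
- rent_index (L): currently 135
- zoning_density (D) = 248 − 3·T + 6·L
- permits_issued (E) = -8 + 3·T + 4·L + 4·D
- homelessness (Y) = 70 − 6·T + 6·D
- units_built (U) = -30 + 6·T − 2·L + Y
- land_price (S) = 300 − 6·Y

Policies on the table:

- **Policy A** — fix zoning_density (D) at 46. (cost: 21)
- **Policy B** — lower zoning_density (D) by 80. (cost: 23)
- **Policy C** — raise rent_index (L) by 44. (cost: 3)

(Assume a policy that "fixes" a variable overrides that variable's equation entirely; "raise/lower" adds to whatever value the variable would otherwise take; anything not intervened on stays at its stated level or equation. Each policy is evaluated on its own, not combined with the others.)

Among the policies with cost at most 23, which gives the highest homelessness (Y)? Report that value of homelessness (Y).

7042

Policy A (D := 46):
  T = 40
  L = 135
  D = 46
  Y = 70 − 6·40 + 6·46 = 106
Policy B (D − 80):
  T = 40
  L = 135
  D = 248 − 3·40 + 6·135 (−80 from intervention) = 858
  Y = 70 − 6·40 + 6·858 = 4978
Policy C (L + 44):
  T = 40
  L = 135 + 44 = 179
  D = 248 − 3·40 + 6·179 = 1202
  Y = 70 − 6·40 + 6·1202 = 7042
Comparing — Policy A: Y=106, Policy B: Y=4978, Policy C: Y=7042. Highest is 7042 (Policy C).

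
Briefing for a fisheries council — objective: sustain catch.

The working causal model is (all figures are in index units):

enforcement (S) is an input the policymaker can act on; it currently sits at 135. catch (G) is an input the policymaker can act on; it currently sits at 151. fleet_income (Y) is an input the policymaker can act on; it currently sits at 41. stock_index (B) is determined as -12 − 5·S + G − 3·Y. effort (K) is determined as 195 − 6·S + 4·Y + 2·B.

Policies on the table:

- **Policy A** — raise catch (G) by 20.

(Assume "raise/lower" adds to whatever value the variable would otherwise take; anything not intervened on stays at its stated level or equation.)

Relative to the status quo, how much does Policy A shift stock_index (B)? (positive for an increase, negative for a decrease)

Baseline:
  S = 135
  G = 151
  Y = 41
  B = -12 − 5·135 + 151 − 3·41 = -659
Policy A (G + 20):
  S = 135
  G = 151 + 20 = 171
  Y = 41
  B = -12 − 5·135 + 171 − 3·41 = -639
Change in B: -639 − (-659) = 20

20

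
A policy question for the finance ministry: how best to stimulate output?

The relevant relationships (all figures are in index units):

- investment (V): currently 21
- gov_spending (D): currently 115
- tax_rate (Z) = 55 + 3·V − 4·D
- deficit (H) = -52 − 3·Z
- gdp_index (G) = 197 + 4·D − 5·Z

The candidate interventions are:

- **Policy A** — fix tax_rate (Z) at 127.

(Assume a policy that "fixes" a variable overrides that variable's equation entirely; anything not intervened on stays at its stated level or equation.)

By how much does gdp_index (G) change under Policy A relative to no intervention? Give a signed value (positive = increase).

-2345

Baseline:
  V = 21
  D = 115
  Z = 55 + 3·21 − 4·115 = -342
  G = 197 + 4·115 − 5·(-342) = 2367
Policy A (Z := 127):
  V = 21
  D = 115
  Z = 127
  G = 197 + 4·115 − 5·127 = 22
Change in G: 22 − 2367 = -2345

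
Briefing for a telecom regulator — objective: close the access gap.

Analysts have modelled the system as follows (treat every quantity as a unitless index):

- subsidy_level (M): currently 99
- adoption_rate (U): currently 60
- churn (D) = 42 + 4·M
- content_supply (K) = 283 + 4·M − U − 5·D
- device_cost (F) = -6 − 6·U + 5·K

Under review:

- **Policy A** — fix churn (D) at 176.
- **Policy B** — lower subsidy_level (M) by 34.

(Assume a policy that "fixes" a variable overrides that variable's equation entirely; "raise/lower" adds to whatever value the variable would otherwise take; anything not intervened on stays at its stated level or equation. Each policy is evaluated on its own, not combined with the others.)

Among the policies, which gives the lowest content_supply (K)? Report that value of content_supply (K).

Policy A (D := 176):
  M = 99
  U = 60
  D = 176
  K = 283 + 4·99 − 60 − 5·176 = -261
Policy B (M − 34):
  M = 99 − 34 = 65
  U = 60
  D = 42 + 4·65 = 302
  K = 283 + 4·65 − 60 − 5·302 = -1027
Comparing — Policy A: K=-261, Policy B: K=-1027. Lowest is -1027 (Policy B).

-1027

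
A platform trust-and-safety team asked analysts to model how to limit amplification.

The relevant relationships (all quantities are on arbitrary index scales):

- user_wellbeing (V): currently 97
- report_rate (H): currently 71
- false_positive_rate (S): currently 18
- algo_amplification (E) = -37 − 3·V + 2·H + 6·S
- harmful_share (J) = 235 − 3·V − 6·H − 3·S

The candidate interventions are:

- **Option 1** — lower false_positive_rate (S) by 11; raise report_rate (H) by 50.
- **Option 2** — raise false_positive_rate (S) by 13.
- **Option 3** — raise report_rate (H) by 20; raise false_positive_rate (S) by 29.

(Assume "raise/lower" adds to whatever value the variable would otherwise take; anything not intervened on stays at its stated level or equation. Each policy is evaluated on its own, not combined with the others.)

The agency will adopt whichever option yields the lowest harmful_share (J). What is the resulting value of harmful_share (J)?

-803

Option 1 (S − 11, H + 50):
  V = 97
  H = 71 + 50 = 121
  S = 18 − 11 = 7
  J = 235 − 3·97 − 6·121 − 3·7 = -803
Option 2 (S + 13):
  V = 97
  H = 71
  S = 18 + 13 = 31
  J = 235 − 3·97 − 6·71 − 3·31 = -575
Option 3 (H + 20, S + 29):
  V = 97
  H = 71 + 20 = 91
  S = 18 + 29 = 47
  J = 235 − 3·97 − 6·91 − 3·47 = -743
Comparing — Option 1: J=-803, Option 2: J=-575, Option 3: J=-743. Lowest is -803 (Option 1).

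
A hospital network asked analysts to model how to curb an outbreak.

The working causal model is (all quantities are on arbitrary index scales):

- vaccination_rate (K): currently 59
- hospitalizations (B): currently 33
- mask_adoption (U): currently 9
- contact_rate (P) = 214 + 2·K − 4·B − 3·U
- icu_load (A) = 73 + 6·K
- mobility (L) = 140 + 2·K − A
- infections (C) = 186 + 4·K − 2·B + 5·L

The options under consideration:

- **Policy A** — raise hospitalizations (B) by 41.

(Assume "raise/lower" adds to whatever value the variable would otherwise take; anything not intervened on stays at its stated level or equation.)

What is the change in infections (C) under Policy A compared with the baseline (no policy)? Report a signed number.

Baseline:
  K = 59
  B = 33
  A = 73 + 6·59 = 427
  L = 140 + 2·59 − 427 = -169
  C = 186 + 4·59 − 2·33 + 5·(-169) = -489
Policy A (B + 41):
  K = 59
  B = 33 + 41 = 74
  A = 73 + 6·59 = 427
  L = 140 + 2·59 − 427 = -169
  C = 186 + 4·59 − 2·74 + 5·(-169) = -571
Change in C: -571 − (-489) = -82

-82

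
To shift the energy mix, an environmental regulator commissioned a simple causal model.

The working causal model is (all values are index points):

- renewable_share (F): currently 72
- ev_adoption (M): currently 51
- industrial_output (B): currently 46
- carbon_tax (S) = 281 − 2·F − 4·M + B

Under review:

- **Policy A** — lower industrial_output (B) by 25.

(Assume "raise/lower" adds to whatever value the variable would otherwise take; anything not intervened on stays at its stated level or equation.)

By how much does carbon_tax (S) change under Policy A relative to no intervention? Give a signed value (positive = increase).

Baseline:
  F = 72
  M = 51
  B = 46
  S = 281 − 2·72 − 4·51 + 46 = -21
Policy A (B − 25):
  F = 72
  M = 51
  B = 46 − 25 = 21
  S = 281 − 2·72 − 4·51 + 21 = -46
Change in S: -46 − (-21) = -25

-25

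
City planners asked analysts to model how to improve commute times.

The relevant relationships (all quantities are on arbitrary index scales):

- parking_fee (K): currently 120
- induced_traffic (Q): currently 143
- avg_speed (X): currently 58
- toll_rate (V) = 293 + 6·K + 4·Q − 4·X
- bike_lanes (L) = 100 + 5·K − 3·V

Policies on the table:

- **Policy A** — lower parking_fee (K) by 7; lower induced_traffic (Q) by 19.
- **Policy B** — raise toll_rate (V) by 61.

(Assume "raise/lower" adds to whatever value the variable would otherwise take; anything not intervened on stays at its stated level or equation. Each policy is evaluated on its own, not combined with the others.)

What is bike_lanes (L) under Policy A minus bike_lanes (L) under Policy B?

Policy A (K − 7, Q − 19):
  K = 120 − 7 = 113
  Q = 143 − 19 = 124
  X = 58
  V = 293 + 6·113 + 4·124 − 4·58 = 1235
  L = 100 + 5·113 − 3·1235 = -3040
Policy B (V + 61):
  K = 120
  Q = 143
  X = 58
  V = 293 + 6·120 + 4·143 − 4·58 (+61 from intervention) = 1414
  L = 100 + 5·120 − 3·1414 = -3542
L: -3040 − (-3542) = 502

502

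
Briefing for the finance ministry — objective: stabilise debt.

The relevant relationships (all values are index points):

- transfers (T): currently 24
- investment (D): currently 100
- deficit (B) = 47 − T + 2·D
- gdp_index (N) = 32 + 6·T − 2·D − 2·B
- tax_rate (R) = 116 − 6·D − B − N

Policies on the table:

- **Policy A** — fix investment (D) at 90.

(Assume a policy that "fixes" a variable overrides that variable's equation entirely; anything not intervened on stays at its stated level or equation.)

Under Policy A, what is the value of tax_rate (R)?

-217

Policy A (D := 90):
  T = 24
  D = 90
  B = 47 − 24 + 2·90 = 203
  N = 32 + 6·24 − 2·90 − 2·203 = -410
  R = 116 − 6·90 − 203 − (-410) = -217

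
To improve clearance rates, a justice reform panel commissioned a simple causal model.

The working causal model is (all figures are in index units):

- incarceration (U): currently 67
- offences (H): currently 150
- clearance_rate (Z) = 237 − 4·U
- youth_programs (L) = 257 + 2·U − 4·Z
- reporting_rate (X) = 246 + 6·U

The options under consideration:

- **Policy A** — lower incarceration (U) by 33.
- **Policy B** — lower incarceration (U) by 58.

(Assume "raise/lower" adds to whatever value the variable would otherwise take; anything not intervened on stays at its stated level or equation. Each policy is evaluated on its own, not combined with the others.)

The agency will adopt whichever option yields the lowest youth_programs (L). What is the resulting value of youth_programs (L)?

Policy A (U − 33):
  U = 67 − 33 = 34
  Z = 237 − 4·34 = 101
  L = 257 + 2·34 − 4·101 = -79
Policy B (U − 58):
  U = 67 − 58 = 9
  Z = 237 − 4·9 = 201
  L = 257 + 2·9 − 4·201 = -529
Comparing — Policy A: L=-79, Policy B: L=-529. Lowest is -529 (Policy B).

-529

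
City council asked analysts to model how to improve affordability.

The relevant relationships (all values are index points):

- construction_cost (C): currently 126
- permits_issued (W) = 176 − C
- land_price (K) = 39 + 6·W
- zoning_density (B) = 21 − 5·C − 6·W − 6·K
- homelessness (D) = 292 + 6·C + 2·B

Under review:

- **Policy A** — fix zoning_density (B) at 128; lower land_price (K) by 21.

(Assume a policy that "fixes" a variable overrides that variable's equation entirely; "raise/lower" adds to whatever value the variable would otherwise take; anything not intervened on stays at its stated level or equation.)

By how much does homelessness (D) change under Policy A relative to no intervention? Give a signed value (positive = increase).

Baseline:
  C = 126
  W = 176 − 126 = 50
  K = 39 + 6·50 = 339
  B = 21 − 5·126 − 6·50 − 6·339 = -2943
  D = 292 + 6·126 + 2·(-2943) = -4838
Policy A (B := 128, K − 21):
  C = 126
  W = 176 − 126 = 50
  K = 39 + 6·50 (−21 from intervention) = 318
  B = 128
  D = 292 + 6·126 + 2·128 = 1304
Change in D: 1304 − (-4838) = 6142

6142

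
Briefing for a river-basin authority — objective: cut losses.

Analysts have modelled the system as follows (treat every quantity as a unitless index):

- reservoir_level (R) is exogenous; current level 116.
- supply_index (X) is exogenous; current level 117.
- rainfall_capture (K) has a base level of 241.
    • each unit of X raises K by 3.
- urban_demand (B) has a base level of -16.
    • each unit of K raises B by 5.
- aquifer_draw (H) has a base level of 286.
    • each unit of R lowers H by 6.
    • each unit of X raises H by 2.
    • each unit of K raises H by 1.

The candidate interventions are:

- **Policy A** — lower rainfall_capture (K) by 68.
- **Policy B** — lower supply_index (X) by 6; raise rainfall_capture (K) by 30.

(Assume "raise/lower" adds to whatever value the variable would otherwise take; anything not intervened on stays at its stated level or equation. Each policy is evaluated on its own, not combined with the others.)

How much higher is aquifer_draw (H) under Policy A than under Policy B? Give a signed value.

-68

Policy A (K − 68):
  R = 116
  X = 117
  K = 241 + 3·117 (−68 from intervention) = 524
  H = 286 − 6·116 + 2·117 + 524 = 348
Policy B (X − 6, K + 30):
  R = 116
  X = 117 − 6 = 111
  K = 241 + 3·111 (+30 from intervention) = 604
  H = 286 − 6·116 + 2·111 + 604 = 416
H: 348 − 416 = -68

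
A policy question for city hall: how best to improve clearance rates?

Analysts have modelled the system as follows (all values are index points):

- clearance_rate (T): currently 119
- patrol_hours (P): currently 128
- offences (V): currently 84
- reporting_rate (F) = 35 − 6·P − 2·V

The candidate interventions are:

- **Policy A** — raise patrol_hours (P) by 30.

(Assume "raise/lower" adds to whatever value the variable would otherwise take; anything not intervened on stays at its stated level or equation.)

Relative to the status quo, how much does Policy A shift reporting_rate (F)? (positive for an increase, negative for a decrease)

-180

Baseline:
  P = 128
  V = 84
  F = 35 − 6·128 − 2·84 = -901
Policy A (P + 30):
  P = 128 + 30 = 158
  V = 84
  F = 35 − 6·158 − 2·84 = -1081
Change in F: -1081 − (-901) = -180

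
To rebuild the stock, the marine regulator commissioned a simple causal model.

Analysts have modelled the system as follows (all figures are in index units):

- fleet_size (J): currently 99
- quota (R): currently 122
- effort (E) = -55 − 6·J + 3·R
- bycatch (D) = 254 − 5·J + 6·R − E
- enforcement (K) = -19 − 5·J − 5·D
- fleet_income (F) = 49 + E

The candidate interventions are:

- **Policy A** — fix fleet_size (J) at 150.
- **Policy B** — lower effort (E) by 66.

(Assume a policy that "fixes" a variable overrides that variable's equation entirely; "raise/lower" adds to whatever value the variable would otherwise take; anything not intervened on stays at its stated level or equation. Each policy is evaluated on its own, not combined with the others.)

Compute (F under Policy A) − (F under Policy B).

-240

Policy A (J := 150):
  J = 150
  R = 122
  E = -55 − 6·150 + 3·122 = -589
  F = 49 + (-589) = -540
Policy B (E − 66):
  J = 99
  R = 122
  E = -55 − 6·99 + 3·122 (−66 from intervention) = -349
  F = 49 + (-349) = -300
F: -540 − (-300) = -240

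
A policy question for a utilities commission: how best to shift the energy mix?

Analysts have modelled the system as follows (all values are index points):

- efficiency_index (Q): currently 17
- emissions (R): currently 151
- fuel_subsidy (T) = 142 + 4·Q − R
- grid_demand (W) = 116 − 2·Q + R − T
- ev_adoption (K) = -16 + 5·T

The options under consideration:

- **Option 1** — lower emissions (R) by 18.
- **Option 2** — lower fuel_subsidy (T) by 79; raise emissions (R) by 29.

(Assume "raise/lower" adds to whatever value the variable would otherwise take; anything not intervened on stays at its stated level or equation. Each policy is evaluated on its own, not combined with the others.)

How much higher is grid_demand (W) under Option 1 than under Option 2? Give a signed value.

-173

Option 1 (R − 18):
  Q = 17
  R = 151 − 18 = 133
  T = 142 + 4·17 − 133 = 77
  W = 116 − 2·17 + 133 − 77 = 138
Option 2 (T − 79, R + 29):
  Q = 17
  R = 151 + 29 = 180
  T = 142 + 4·17 − 180 (−79 from intervention) = -49
  W = 116 − 2·17 + 180 − (-49) = 311
W: 138 − 311 = -173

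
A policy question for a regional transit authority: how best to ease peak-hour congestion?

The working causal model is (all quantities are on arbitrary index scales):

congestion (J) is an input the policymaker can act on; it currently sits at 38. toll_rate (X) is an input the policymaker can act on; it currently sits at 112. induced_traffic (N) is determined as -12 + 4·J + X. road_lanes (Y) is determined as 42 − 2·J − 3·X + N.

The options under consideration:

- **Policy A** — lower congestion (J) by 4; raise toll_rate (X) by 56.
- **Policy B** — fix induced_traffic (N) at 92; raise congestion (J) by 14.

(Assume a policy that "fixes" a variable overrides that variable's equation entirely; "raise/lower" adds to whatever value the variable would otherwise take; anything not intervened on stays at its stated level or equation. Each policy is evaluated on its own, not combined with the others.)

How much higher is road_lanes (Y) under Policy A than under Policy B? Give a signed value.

Policy A (J − 4, X + 56):
  J = 38 − 4 = 34
  X = 112 + 56 = 168
  N = -12 + 4·34 + 168 = 292
  Y = 42 − 2·34 − 3·168 + 292 = -238
Policy B (N := 92, J + 14):
  J = 38 + 14 = 52
  X = 112
  N = 92
  Y = 42 − 2·52 − 3·112 + 92 = -306
Y: -238 − (-306) = 68

68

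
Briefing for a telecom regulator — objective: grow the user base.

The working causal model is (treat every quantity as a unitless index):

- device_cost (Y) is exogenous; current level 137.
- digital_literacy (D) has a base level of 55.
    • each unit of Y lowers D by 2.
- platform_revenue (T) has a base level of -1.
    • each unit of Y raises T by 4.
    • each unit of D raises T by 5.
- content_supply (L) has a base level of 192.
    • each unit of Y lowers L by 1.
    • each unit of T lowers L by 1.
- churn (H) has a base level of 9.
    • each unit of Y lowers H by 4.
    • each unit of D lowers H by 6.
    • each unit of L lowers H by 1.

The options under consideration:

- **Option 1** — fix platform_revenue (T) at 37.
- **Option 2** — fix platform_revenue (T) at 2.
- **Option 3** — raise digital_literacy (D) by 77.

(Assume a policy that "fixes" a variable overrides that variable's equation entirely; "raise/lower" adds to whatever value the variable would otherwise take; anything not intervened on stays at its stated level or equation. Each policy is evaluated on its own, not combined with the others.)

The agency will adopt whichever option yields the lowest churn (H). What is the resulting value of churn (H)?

Option 1 (T := 37):
  Y = 137
  D = 55 − 2·137 = -219
  T = 37
  L = 192 − 137 − 37 = 18
  H = 9 − 4·137 − 6·(-219) − 18 = 757
Option 2 (T := 2):
  Y = 137
  D = 55 − 2·137 = -219
  T = 2
  L = 192 − 137 − 2 = 53
  H = 9 − 4·137 − 6·(-219) − 53 = 722
Option 3 (D + 77):
  Y = 137
  D = 55 − 2·137 (+77 from intervention) = -142
  T = -1 + 4·137 + 5·(-142) = -163
  L = 192 − 137 − (-163) = 218
  H = 9 − 4·137 − 6·(-142) − 218 = 95
Comparing — Option 1: H=757, Option 2: H=722, Option 3: H=95. Lowest is 95 (Option 3).

95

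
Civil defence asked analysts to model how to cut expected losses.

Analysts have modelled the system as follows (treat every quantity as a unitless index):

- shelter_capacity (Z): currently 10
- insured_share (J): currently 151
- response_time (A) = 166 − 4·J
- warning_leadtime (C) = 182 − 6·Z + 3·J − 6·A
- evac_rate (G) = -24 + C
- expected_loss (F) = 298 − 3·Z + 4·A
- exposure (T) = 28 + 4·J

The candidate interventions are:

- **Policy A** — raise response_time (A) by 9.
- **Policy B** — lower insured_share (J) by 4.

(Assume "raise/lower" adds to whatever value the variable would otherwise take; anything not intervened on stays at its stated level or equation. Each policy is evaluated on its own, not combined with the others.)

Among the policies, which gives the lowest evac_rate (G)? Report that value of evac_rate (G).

Policy A (A + 9):
  Z = 10
  J = 151
  A = 166 − 4·151 (+9 from intervention) = -429
  C = 182 − 6·10 + 3·151 − 6·(-429) = 3149
  G = -24 + 3149 = 3125
Policy B (J − 4):
  Z = 10
  J = 151 − 4 = 147
  A = 166 − 4·147 = -422
  C = 182 − 6·10 + 3·147 − 6·(-422) = 3095
  G = -24 + 3095 = 3071
Comparing — Policy A: G=3125, Policy B: G=3071. Lowest is 3071 (Policy B).

3071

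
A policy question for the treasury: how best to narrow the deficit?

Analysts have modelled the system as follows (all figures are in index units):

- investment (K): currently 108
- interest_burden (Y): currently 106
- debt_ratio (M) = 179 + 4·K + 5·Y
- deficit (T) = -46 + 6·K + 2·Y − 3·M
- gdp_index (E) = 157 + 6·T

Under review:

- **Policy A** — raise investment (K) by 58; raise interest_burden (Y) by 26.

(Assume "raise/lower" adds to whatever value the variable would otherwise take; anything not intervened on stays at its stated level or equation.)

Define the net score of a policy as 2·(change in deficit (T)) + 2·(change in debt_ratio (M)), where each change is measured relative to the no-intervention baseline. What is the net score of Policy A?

Baseline:
  K = 108
  Y = 106
  M = 179 + 4·108 + 5·106 = 1141
  T = -46 + 6·108 + 2·106 − 3·1141 = -2609
Policy A (K + 58, Y + 26):
  K = 108 + 58 = 166
  Y = 106 + 26 = 132
  M = 179 + 4·166 + 5·132 = 1503
  T = -46 + 6·166 + 2·132 − 3·1503 = -3295
ΔT = -3295 − (-2609) = -686; ΔM = 1503 − 1141 = 362
Score = 2·(-686) + 2·362 = -648

-648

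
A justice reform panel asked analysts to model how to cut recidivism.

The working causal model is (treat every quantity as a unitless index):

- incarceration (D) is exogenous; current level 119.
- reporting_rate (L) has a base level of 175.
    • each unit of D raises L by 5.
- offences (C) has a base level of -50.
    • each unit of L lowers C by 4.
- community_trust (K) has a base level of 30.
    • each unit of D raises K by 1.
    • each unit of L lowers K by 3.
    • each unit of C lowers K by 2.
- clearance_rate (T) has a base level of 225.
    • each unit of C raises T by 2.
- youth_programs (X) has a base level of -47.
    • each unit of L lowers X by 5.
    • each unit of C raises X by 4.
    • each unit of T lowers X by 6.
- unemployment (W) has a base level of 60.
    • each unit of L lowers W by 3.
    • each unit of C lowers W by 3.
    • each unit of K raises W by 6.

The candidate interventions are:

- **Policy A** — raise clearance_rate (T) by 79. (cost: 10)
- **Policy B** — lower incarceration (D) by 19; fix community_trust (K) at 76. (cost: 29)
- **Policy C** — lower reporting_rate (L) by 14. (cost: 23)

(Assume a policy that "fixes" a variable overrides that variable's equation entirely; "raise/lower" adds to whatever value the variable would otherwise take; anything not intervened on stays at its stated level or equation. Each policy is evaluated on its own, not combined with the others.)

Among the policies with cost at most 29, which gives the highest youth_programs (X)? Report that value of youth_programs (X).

19415

Policy A (T + 79):
  D = 119
  L = 175 + 5·119 = 770
  C = -50 − 4·770 = -3130
  T = 225 + 2·(-3130) (+79 from intervention) = -5956
  X = -47 − 5·770 + 4·(-3130) − 6·(-5956) = 19319
Policy B (D − 19, K := 76):
  D = 119 − 19 = 100
  L = 175 + 5·100 = 675
  C = -50 − 4·675 = -2750
  T = 225 + 2·(-2750) = -5275
  X = -47 − 5·675 + 4·(-2750) − 6·(-5275) = 17228
Policy C (L − 14):
  D = 119
  L = 175 + 5·119 (−14 from intervention) = 756
  C = -50 − 4·756 = -3074
  T = 225 + 2·(-3074) = -5923
  X = -47 − 5·756 + 4·(-3074) − 6·(-5923) = 19415
Comparing — Policy A: X=19319, Policy B: X=17228, Policy C: X=19415. Highest is 19415 (Policy C).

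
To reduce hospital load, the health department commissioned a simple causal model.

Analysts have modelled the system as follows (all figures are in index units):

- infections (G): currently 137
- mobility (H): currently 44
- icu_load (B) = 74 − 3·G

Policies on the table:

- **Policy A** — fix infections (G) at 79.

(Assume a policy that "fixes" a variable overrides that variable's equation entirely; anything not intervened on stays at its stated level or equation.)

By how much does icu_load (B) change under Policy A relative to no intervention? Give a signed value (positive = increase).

174

Baseline:
  G = 137
  B = 74 − 3·137 = -337
Policy A (G := 79):
  G = 79
  B = 74 − 3·79 = -163
Change in B: -163 − (-337) = 174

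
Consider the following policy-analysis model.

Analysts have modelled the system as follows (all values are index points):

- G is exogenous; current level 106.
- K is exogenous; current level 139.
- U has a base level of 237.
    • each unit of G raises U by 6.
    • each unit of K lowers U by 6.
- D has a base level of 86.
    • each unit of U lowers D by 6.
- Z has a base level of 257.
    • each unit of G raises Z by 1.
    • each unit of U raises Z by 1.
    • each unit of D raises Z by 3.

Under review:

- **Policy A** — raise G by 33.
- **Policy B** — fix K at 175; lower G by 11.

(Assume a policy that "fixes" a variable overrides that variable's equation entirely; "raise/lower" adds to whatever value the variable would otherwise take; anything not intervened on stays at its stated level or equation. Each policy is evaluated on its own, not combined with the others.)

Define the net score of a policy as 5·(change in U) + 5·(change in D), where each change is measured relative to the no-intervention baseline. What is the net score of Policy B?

Baseline:
  G = 106
  K = 139
  U = 237 + 6·106 − 6·139 = 39
  D = 86 − 6·39 = -148
Policy B (K := 175, G − 11):
  G = 106 − 11 = 95
  K = 175
  U = 237 + 6·95 − 6·175 = -243
  D = 86 − 6·(-243) = 1544
ΔU = -243 − 39 = -282; ΔD = 1544 − (-148) = 1692
Score = 5·(-282) + 5·1692 = 7050

7050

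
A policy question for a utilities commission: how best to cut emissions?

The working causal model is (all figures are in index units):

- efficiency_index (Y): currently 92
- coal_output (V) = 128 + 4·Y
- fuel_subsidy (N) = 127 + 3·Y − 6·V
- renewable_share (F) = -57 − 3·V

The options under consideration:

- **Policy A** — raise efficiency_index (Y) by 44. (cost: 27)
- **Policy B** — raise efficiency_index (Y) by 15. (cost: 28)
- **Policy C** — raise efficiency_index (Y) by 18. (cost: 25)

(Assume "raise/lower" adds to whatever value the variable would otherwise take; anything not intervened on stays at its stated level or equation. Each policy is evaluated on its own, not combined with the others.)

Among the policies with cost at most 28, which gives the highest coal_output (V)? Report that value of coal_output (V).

Policy A (Y + 44):
  Y = 92 + 44 = 136
  V = 128 + 4·136 = 672
Policy B (Y + 15):
  Y = 92 + 15 = 107
  V = 128 + 4·107 = 556
Policy C (Y + 18):
  Y = 92 + 18 = 110
  V = 128 + 4·110 = 568
Comparing — Policy A: V=672, Policy B: V=556, Policy C: V=568. Highest is 672 (Policy A).

672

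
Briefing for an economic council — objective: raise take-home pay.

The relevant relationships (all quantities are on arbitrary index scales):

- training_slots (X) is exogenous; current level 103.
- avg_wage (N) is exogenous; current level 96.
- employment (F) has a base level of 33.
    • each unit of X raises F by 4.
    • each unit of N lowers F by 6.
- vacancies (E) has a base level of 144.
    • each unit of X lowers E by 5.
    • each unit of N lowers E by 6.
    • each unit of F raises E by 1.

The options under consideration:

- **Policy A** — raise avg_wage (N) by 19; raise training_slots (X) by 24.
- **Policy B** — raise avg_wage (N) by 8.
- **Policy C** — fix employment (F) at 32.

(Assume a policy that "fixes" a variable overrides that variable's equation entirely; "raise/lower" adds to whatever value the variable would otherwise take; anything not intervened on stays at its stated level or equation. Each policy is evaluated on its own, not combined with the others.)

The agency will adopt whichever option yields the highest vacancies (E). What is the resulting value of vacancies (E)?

Policy A (N + 19, X + 24):
  X = 103 + 24 = 127
  N = 96 + 19 = 115
  F = 33 + 4·127 − 6·115 = -149
  E = 144 − 5·127 − 6·115 + (-149) = -1330
Policy B (N + 8):
  X = 103
  N = 96 + 8 = 104
  F = 33 + 4·103 − 6·104 = -179
  E = 144 − 5·103 − 6·104 + (-179) = -1174
Policy C (F := 32):
  X = 103
  N = 96
  F = 32
  E = 144 − 5·103 − 6·96 + 32 = -915
Comparing — Policy A: E=-1330, Policy B: E=-1174, Policy C: E=-915. Highest is -915 (Policy C).

-915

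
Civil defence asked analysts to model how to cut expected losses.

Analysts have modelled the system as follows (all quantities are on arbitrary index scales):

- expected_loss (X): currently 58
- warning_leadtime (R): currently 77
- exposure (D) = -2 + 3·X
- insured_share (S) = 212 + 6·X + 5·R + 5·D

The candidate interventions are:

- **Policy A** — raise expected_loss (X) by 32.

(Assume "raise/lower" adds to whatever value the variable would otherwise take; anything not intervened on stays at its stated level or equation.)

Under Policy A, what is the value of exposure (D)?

Policy A (X + 32):
  X = 58 + 32 = 90
  D = -2 + 3·90 = 268

268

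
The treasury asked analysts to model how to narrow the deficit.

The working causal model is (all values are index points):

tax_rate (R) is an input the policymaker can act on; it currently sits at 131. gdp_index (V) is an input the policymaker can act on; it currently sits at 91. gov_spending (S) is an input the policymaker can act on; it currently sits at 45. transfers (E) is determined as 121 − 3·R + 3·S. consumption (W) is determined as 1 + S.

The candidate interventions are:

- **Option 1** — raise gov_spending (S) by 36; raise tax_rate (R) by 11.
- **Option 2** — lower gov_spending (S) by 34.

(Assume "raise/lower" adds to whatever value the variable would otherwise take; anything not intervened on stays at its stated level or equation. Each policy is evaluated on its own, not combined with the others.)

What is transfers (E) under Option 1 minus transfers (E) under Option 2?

177

Option 1 (S + 36, R + 11):
  R = 131 + 11 = 142
  S = 45 + 36 = 81
  E = 121 − 3·142 + 3·81 = -62
Option 2 (S − 34):
  R = 131
  S = 45 − 34 = 11
  E = 121 − 3·131 + 3·11 = -239
E: -62 − (-239) = 177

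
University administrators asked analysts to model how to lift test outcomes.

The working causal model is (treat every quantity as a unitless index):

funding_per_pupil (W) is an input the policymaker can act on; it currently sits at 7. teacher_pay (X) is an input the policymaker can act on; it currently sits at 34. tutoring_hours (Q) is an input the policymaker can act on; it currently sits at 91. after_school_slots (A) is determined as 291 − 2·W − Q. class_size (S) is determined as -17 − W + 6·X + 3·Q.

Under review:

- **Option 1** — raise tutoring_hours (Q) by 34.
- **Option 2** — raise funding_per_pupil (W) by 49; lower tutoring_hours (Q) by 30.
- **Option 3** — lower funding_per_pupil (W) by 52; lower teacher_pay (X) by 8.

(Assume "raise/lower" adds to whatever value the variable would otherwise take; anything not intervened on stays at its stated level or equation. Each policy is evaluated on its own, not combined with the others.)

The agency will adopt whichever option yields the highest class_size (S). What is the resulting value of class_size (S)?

Option 1 (Q + 34):
  W = 7
  X = 34
  Q = 91 + 34 = 125
  S = -17 − 7 + 6·34 + 3·125 = 555
Option 2 (W + 49, Q − 30):
  W = 7 + 49 = 56
  X = 34
  Q = 91 − 30 = 61
  S = -17 − 56 + 6·34 + 3·61 = 314
Option 3 (W − 52, X − 8):
  W = 7 − 52 = -45
  X = 34 − 8 = 26
  Q = 91
  S = -17 − (-45) + 6·26 + 3·91 = 457
Comparing — Option 1: S=555, Option 2: S=314, Option 3: S=457. Highest is 555 (Option 1).

555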